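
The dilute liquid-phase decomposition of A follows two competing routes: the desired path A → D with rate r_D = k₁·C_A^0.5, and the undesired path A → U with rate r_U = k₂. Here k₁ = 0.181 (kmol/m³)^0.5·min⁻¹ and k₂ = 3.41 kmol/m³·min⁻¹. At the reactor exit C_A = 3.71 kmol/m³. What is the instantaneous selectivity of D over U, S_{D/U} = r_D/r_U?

0.102

S_{D/U} = r_D/r_U = (k₁·C_A^0.5)/(k₂) = (k₁/k₂)·C_A^0.5.
= (0.181×3.710^0.5) / (3.41) = 0.3486/3.410 = 0.102.
Since the desired path is higher order in A, keeping C_A high (PFR or concentrated feed) favours D.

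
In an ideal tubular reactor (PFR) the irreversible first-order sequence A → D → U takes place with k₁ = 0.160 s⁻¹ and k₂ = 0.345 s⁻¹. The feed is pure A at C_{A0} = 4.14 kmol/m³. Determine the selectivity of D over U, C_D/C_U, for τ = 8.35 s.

0.320

The intermediate concentration in a first-order A→B→C sequence is C_D = k₁C_{A0}(e^(−k₁τ) − e^(−k₂τ))/(k₂−k₁).
e^(−k₁τ) = e^(−0.160×8.35) = e^(−1.336) = 0.2629; e^(−k₂τ) = e^(−2.881) = 0.05609.
C_D = 0.160×4.14/(0.345−0.160) × (0.2629−0.05609) = 3.581×0.2068 = 0.7405 kmol/m³.
C_A = C_{A0}e^(−k₁τ) = 1.088 kmol/m³, so C_U = C_{A0}−C_A−C_D = 2.311 kmol/m³; C_D/C_U = 0.320.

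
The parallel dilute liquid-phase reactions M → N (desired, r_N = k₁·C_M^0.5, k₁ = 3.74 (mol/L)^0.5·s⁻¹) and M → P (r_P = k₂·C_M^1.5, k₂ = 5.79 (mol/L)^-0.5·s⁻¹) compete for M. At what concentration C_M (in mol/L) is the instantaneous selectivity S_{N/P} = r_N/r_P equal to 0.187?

3.45 mol/L

S_{N/P} = (k₁/k₂)·C_M⁻¹ ⇒ C_M = (S·k₂/k₁)^(-1).
= (0.187×5.79/3.74)^(-1) = (0.2895)^(-1) = 3.45 mol/L.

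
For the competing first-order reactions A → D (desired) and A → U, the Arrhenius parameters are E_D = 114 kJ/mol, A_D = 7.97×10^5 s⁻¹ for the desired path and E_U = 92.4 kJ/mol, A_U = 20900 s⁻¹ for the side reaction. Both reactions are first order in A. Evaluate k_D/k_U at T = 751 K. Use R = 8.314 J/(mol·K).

k_D/k_U = (A_D/A_U)·exp[−(E_D−E_U)/(RT)] = (A_D/A_U)·exp[(E_U−E_D)/(RT)].
(E_U−E_D)/(RT) = (92.4−114)×10³/(8.314×751) = -21600/6244 = -3.459.
k_D/k_U = (7.97×10^5/20900)·exp(-3.459) = 38.13 × 0.03145 = 1.20.
Since E_D > E_U, raising the temperature improves selectivity toward D.

1.20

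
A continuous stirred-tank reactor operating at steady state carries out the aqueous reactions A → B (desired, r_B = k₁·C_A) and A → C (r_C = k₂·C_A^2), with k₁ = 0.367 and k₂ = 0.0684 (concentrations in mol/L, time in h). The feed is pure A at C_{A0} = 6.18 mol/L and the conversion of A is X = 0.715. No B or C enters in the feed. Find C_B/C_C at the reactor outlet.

Exit C_A = C_{A0}(1−X) = 6.18×0.285 = 1.761 mol/L.
In a CSTR the entire volume is at exit conditions, so r_B = 0.367×1.761 = 0.6464 and r_C = 0.0684×1.761^2 = 0.2122.
Overall selectivity = C_B/C_C = r_Bτ/(r_Cτ) = r_B/r_C = 3.05.

3.05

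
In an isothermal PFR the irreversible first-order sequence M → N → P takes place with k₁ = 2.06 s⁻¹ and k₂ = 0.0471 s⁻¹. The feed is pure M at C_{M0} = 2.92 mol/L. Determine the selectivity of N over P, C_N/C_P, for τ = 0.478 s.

76.1

Solving the coupled first-order balances gives C_N(τ) = [k₁/(k₂−k₁)]·C_{M0}·(e^(−k₁τ) − e^(−k₂τ)).
e^(−k₁τ) = e^(−2.06×0.478) = e^(−0.9847) = 0.3736; e^(−k₂τ) = e^(−0.02251) = 0.9777.
C_N = 2.06×2.92/(0.0471−2.06) × (0.3736−0.9777) = (-2.988)×(-0.6042) = 1.805 mol/L.
C_M = C_{M0}e^(−k₁τ) = 1.091 mol/L, so C_P = C_{M0}−C_M−C_N = 0.02373 mol/L; C_N/C_P = 76.1.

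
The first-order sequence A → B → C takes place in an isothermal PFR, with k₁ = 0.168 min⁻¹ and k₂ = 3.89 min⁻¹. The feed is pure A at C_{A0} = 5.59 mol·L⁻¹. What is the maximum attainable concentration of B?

0.209 mol·L⁻¹

For a first-order series the maximum intermediate yield is C_{B,max}/C_{A0} = (k₁/k₂)^[k₂/(k₂−k₁)].
= (0.168/3.89)^(3.89/(3.89−0.168)) = (0.04319)^(1.045) = 0.03748.
C_{B,max} = 0.03748×5.59 = 0.209 mol·L⁻¹.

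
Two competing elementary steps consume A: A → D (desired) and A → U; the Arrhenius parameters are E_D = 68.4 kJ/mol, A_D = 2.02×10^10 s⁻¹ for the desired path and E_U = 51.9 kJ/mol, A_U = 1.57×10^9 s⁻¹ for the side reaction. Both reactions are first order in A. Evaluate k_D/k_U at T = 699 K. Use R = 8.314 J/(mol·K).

0.752

k_D/k_U = (A_D/A_U)·exp[−(E_D−E_U)/(RT)] = (A_D/A_U)·exp[(E_U−E_D)/(RT)].
(E_U−E_D)/(RT) = (51.9−68.4)×10³/(8.314×699) = -16500/5811 = -2.839.
k_D/k_U = (2.02×10^10/1.57×10^9)·exp(-2.839) = 12.87 × 0.05847 = 0.752.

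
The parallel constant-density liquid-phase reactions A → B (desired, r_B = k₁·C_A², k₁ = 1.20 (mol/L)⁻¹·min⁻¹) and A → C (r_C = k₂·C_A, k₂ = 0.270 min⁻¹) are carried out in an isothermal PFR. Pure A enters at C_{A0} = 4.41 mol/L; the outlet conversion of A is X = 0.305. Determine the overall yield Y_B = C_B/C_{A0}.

C_A = C_{A0}(1−X) = 3.065 mol/L.
Along a PFR/batch, dC_C/dC_A = −r_C/(r_B+r_C) = −k₂/(k₂+k₁·C_A).
Integrating from C_{A0} to C_A: C_C = (0.270/1.20)·ln[(0.270+1.20·4.41)/(0.270+1.20·3.06)] = 0.2250·ln(5.562/3.948) = 0.07712 mol/L.
Then C_B = (C_{A0}−C_A) − C_C = 1.345 − 0.07712 = 1.268 mol/L.
Y_B = C_B/C_{A0} = 1.268/4.41 = 0.288.

0.288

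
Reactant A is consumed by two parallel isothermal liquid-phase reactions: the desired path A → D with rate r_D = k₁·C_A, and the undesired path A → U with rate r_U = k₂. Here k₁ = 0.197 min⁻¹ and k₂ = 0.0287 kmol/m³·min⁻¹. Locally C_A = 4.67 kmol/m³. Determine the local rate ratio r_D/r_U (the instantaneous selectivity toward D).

S_{D/U} = r_D/r_U = (k₁·C_A)/(k₂) = (k₁/k₂)·C_A.
= (0.197×4.670) / (0.0287) = 0.9200/0.02870 = 32.1.
Since the desired path is higher order in A, keeping C_A high (PFR or concentrated feed) favours D.

32.1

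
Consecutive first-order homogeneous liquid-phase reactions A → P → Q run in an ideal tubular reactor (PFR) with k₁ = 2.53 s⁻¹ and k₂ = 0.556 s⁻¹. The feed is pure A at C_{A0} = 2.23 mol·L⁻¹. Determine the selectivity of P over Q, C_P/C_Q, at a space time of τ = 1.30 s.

1.48

For first-order series with pure A initially, C_P(τ) = k₁C_{A0}/(k₂−k₁)·(e^(−k₁τ) − e^(−k₂τ)).
e^(−k₁τ) = e^(−2.53×1.30) = e^(−3.289) = 0.03729; e^(−k₂τ) = e^(−0.7228) = 0.4854.
C_P = 2.53×2.23/(0.556−2.53) × (0.03729−0.4854) = (-2.858)×(-0.4481) = 1.281 mol·L⁻¹.
C_A = C_{A0}e^(−k₁τ) = 0.08316 mol·L⁻¹, so C_Q = C_{A0}−C_A−C_P = 0.8661 mol·L⁻¹; C_P/C_Q = 1.48.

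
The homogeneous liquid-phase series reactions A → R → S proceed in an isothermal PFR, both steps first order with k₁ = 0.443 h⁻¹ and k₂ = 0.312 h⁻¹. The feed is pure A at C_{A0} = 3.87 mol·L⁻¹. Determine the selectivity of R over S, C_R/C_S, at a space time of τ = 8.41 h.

Solving the coupled first-order balances gives C_R(τ) = [k₁/(k₂−k₁)]·C_{A0}·(e^(−k₁τ) − e^(−k₂τ)).
e^(−k₁τ) = e^(−0.443×8.41) = e^(−3.726) = 0.02410; e^(−k₂τ) = e^(−2.624) = 0.07252.
C_R = 0.443×3.87/(0.312−0.443) × (0.02410−0.07252) = (-13.09)×(-0.04842) = 0.6337 mol·L⁻¹.
C_A = C_{A0}e^(−k₁τ) = 0.09326 mol·L⁻¹, so C_S = C_{A0}−C_A−C_R = 3.143 mol·L⁻¹; C_R/C_S = 0.202.

0.202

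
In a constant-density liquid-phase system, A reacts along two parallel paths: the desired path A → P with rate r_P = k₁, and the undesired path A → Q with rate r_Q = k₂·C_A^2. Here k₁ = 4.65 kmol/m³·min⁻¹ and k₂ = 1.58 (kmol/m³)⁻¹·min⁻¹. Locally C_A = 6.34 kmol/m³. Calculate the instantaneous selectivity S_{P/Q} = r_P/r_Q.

S_{P/Q} = r_P/r_Q = (k₁)/(k₂·C_A^2) = (k₁/k₂)·C_A^-2.
= (4.65) / (1.58×6.340^2) = 4.650/63.51 = 0.0732.
The undesired path is higher order in A, so low C_A (CSTR or dilute feed) favours P.

0.0732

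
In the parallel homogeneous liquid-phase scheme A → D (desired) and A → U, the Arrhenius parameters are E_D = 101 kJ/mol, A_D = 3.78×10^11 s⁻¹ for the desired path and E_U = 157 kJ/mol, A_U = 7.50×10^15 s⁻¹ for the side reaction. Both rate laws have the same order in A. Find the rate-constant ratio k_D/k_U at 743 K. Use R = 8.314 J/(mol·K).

0.436

k_D/k_U = (A_D/A_U)·exp[−(E_D−E_U)/(RT)] = (A_D/A_U)·exp[(E_U−E_D)/(RT)].
(E_U−E_D)/(RT) = (157−101)×10³/(8.314×743) = 56000/6177 = 9.065.
k_D/k_U = (3.78×10^11/7.50×10^15)·exp(9.065) = 5.040×10^-5 × 8651 = 0.436.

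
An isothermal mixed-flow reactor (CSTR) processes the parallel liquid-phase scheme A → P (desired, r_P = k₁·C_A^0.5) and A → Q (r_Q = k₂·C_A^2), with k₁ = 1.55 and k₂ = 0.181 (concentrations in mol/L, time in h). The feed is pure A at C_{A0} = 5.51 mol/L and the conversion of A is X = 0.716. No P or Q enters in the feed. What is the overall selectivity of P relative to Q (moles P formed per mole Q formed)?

Exit C_A = C_{A0}(1−X) = 5.51×0.284 = 1.565 mol/L.
Rates in a CSTR are evaluated at the outlet concentration: r_P = 1.55×1.565^0.5 = 1.939, r_Q = 0.181×1.565^2 = 0.4432.
Overall selectivity = C_P/C_Q = r_Pτ/(r_Qτ) = r_P/r_Q = 4.37.

4.37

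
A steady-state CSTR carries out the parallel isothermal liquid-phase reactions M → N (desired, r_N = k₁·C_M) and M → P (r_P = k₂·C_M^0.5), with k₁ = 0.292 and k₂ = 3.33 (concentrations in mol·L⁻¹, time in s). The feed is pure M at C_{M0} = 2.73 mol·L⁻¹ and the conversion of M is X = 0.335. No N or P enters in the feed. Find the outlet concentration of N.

0.0966 mol·L⁻¹

Exit C_M = C_{M0}(1−X) = 2.73×0.665 = 1.815 mol·L⁻¹.
A CSTR operates uniformly at the exit composition, giving r_N = 0.5301 and r_P = 4.487 (each k·C_M^n at C_M = 1.815).
Fraction of consumed M going to N: r_N/(r_N+r_P) = 0.1057.
C_N = 0.1057·C_{M0}·X = 0.1057×2.73×0.335 = 0.0966 mol·L⁻¹.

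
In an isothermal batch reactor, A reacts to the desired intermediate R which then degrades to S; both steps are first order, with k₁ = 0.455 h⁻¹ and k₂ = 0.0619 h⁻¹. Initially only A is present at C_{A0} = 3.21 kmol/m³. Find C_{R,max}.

2.34 kmol/m³

For a first-order series the maximum intermediate yield is C_{R,max}/C_{A0} = (k₁/k₂)^[k₂/(k₂−k₁)].
= (0.455/0.0619)^(0.0619/(0.0619−0.455)) = (7.351)^(-0.1575) = 0.7304.
C_{R,max} = 0.7304×3.21 = 2.34 kmol/m³.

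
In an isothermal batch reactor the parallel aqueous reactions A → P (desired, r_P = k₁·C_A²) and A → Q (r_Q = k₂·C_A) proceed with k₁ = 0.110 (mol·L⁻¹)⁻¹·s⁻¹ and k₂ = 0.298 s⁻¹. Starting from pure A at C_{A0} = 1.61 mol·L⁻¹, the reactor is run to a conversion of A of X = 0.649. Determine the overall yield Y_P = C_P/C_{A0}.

0.183

C_A = C_{A0}(1−X) = 0.5651 mol·L⁻¹.
Along a PFR/batch, dC_Q/dC_A = −r_Q/(r_P+r_Q) = −k₂/(k₂+k₁·C_A).
Integrating from C_{A0} to C_A: C_Q = (0.298/0.110)·ln[(0.298+0.110·1.61)/(0.298+0.110·0.565)] = 2.709·ln(0.4751/0.3602) = 0.7503 mol·L⁻¹.
Then C_P = (C_{A0}−C_A) − C_Q = 1.045 − 0.7503 = 0.2946 mol·L⁻¹.
Y_P = C_P/C_{A0} = 0.2946/1.61 = 0.183.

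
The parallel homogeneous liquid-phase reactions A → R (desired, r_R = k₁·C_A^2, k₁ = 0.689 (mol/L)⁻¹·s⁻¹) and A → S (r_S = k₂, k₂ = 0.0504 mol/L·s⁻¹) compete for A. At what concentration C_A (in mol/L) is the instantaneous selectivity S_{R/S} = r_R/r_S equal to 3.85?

S_{R/S} = (k₁/k₂)·C_A^2 ⇒ C_A = (S·k₂/k₁)^(0.5).
= (3.85×0.0504/0.689)^(0.5) = (0.2816)^(0.5) = 0.531 mol/L.

0.531 mol/L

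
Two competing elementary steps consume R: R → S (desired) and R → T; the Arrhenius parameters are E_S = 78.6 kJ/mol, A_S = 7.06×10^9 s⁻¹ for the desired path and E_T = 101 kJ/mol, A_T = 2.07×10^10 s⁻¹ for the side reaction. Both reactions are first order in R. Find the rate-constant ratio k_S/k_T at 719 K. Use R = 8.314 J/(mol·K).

k_S/k_T = (A_S/A_T)·exp[−(E_S−E_T)/(RT)] = (A_S/A_T)·exp[(E_T−E_S)/(RT)].
(E_T−E_S)/(RT) = (101−78.6)×10³/(8.314×719) = 22400/5978 = 3.747.
k_S/k_T = (7.06×10^9/2.07×10^10)·exp(3.747) = 0.3411 × 42.40 = 14.5.

14.5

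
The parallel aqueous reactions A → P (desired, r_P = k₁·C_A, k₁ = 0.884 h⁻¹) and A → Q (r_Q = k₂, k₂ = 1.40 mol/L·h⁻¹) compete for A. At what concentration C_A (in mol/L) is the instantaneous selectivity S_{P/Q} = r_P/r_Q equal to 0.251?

0.398 mol/L

S_{P/Q} = (k₁/k₂)·C_A ⇒ C_A = S·k₂/k₁.
= 0.251×1.40/0.884 = 0.398 mol/L.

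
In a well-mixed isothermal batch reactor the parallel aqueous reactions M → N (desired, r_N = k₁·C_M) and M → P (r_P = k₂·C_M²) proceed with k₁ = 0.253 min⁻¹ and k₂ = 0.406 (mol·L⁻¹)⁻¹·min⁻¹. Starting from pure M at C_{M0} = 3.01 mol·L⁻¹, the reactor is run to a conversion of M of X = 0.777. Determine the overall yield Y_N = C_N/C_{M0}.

0.214

C_M = C_{M0}(1−X) = 0.6712 mol·L⁻¹.
Along a PFR/batch, dC_N/dC_M = −r_N/(r_N+r_P) = −k₁/(k₁+k₂·C_M).
Integrating from C_{M0} to C_M: C_N = (0.253/0.406)·ln[(0.253+0.406·3.01)/(0.253+0.406·0.671)] = 0.6232·ln(1.475/0.5255) = 0.6431 mol·L⁻¹.
Y_N = C_N/C_{M0} = 0.6431/3.01 = 0.214.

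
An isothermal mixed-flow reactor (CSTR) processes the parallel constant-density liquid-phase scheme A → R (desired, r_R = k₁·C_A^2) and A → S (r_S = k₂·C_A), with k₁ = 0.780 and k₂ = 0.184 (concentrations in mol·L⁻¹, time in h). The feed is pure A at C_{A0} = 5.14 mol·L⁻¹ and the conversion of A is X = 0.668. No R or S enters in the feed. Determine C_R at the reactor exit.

3.02 mol·L⁻¹

Exit C_A = C_{A0}(1−X) = 5.14×0.332 = 1.706 mol·L⁻¹.
Rates in a CSTR are evaluated at the outlet concentration: r_R = 0.780×1.706^2 = 2.271, r_S = 0.184×1.706 = 0.3140.
Fraction of consumed A going to R: r_R/(r_R+r_S) = 0.8786.
C_R = 0.8786·C_{A0}·X = 0.8786×5.14×0.668 = 3.02 mol·L⁻¹.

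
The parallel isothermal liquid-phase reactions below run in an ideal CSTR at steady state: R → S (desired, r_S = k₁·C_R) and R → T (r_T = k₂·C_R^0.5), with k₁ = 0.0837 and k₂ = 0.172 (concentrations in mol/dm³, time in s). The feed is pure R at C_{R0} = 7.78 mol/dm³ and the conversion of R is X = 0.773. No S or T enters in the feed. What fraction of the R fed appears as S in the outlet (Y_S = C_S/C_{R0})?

0.304

Exit C_R = C_{R0}(1−X) = 7.78×0.227 = 1.766 mol/dm³.
A CSTR operates uniformly at the exit composition, giving r_S = 0.1478 and r_T = 0.2286 (each k·C_R^n at C_R = 1.766).
Fraction of consumed R going to S: r_S/(r_S+r_T) = 0.3927.
C_S = 0.3927·C_{R0}·X = 0.3927×7.78×0.773 = 2.36 mol/dm³; Y_S = C_S/C_{R0} = 0.304.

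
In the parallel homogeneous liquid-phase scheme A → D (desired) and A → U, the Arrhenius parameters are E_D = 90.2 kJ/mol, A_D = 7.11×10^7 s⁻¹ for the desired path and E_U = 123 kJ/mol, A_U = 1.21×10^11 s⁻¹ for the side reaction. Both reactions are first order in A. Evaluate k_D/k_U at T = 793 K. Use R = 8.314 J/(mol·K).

0.0851

k_D/k_U = (A_D/A_U)·exp[−(E_D−E_U)/(RT)] = (A_D/A_U)·exp[(E_U−E_D)/(RT)].
(E_U−E_D)/(RT) = (123−90.2)×10³/(8.314×793) = 32800/6593 = 4.975.
k_D/k_U = (7.11×10^7/1.21×10^11)·exp(4.975) = 5.876×10^-4 × 144.7 = 0.0851.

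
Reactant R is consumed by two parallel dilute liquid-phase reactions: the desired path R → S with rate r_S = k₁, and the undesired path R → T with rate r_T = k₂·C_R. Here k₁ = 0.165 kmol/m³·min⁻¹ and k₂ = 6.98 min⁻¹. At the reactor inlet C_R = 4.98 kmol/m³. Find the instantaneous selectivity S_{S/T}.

0.00475

S_{S/T} = r_S/r_T = (k₁)/(k₂·C_R) = (k₁/k₂)·C_R⁻¹.
= (0.165) / (6.98×4.980) = 0.1650/34.76 = 0.00475.
The undesired path is higher order in R, so low C_R (CSTR or dilute feed) favours S.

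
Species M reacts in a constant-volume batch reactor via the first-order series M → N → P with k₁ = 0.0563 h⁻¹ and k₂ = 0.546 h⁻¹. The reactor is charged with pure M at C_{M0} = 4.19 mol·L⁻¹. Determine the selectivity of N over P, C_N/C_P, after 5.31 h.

0.440

The intermediate concentration in a first-order A→B→C sequence is C_N = k₁C_{M0}(e^(−k₁t) − e^(−k₂t))/(k₂−k₁).
e^(−k₁t) = e^(−0.0563×5.31) = e^(−0.2990) = 0.7416; e^(−k₂t) = e^(−2.899) = 0.05506.
C_N = 0.0563×4.19/(0.546−0.0563) × (0.7416−0.05506) = 0.4817×0.6865 = 0.3307 mol·L⁻¹.
C_M = C_{M0}e^(−k₁t) = 3.107 mol·L⁻¹, so C_P = C_{M0}−C_M−C_N = 0.7520 mol·L⁻¹; C_N/C_P = 0.440.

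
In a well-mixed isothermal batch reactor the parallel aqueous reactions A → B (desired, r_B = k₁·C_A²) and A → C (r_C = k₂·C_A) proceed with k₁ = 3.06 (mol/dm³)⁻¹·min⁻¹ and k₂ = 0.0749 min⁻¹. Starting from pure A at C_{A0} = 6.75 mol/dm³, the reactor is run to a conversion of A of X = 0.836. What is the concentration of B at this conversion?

5.60 mol/dm³

C_A = C_{A0}(1−X) = 1.107 mol/dm³.
Along a PFR/batch, dC_C/dC_A = −r_C/(r_B+r_C) = −k₂/(k₂+k₁·C_A).
Integrating from C_{A0} to C_A: C_C = (0.0749/3.06)·ln[(0.0749+3.06·6.75)/(0.0749+3.06·1.11)] = 0.02448·ln(20.73/3.462) = 0.04381 mol/dm³.
Then C_B = (C_{A0}−C_A) − C_C = 5.643 − 0.04381 = 5.599 mol/dm³.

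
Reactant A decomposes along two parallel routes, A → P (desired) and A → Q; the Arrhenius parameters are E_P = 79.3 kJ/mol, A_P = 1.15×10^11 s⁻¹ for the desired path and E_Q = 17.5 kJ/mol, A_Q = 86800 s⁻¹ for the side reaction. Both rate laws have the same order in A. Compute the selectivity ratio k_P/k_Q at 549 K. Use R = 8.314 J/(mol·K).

1.75

With equal orders, S_{P/Q} = k_P/k_Q = (A_P/A_Q)·exp[(E_Q−E_P)/(RT)].
(E_Q−E_P)/(RT) = (17.5−79.3)×10³/(8.314×549) = -61800/4564 = -13.54.
k_P/k_Q = (1.15×10^11/86800)·exp(-13.54) = 1.325×10^6 × 1.318×10^-6 = 1.75.
Since E_P > E_Q, raising the temperature improves selectivity toward P.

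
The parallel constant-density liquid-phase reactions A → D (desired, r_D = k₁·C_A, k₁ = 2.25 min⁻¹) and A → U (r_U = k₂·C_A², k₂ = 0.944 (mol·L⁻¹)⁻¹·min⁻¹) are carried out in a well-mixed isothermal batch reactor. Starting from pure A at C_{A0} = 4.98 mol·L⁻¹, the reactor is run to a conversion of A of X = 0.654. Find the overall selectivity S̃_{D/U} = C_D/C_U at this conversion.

0.746

C_A = C_{A0}(1−X) = 1.723 mol·L⁻¹.
Along a PFR/batch, dC_D/dC_A = −r_D/(r_D+r_U) = −k₁/(k₁+k₂·C_A).
Integrating from C_{A0} to C_A: C_D = (2.25/0.944)·ln[(2.25+0.944·4.98)/(2.25+0.944·1.72)] = 2.383·ln(6.951/3.877) = 1.392 mol·L⁻¹.
C_U = (C_{A0}−C_A)−C_D = 1.865 mol·L⁻¹; S̃_{D/U} = 1.392/1.865 = 0.746.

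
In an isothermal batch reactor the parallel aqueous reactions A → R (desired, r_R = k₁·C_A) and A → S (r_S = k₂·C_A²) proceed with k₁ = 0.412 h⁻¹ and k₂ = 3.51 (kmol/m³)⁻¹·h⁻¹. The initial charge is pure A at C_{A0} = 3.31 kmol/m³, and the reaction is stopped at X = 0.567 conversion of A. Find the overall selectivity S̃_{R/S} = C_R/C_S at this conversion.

C_A = C_{A0}(1−X) = 1.433 kmol/m³.
Along a PFR/batch, dC_R/dC_A = −r_R/(r_R+r_S) = −k₁/(k₁+k₂·C_A).
Integrating from C_{A0} to C_A: C_R = (0.412/3.51)·ln[(0.412+3.51·3.31)/(0.412+3.51·1.43)] = 0.1174·ln(12.03/5.443) = 0.09310 kmol/m³.
C_S = (C_{A0}−C_A)−C_R = 1.784 kmol/m³; S̃_{R/S} = 0.09310/1.784 = 0.0522.

0.0522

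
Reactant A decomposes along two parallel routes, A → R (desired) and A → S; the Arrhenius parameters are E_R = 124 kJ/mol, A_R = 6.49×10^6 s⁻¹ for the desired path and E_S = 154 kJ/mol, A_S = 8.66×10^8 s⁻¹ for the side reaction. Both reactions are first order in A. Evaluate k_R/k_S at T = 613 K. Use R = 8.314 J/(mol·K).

2.70

With equal orders, S_{R/S} = k_R/k_S = (A_R/A_S)·exp[(E_S−E_R)/(RT)].
(E_S−E_R)/(RT) = (154−124)×10³/(8.314×613) = 30000/5096 = 5.886.
k_R/k_S = (6.49×10^6/8.66×10^8)·exp(5.886) = 0.007494 × 360.1 = 2.70.
Since E_R < E_S, lowering the temperature improves selectivity toward R.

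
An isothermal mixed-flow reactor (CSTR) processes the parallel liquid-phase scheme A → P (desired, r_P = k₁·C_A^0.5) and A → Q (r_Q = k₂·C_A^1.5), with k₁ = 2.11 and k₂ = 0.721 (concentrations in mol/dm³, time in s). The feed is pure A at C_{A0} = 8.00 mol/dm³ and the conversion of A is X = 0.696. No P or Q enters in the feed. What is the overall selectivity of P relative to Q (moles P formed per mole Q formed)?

1.20

Exit C_A = C_{A0}(1−X) = 8.00×0.304 = 2.432 mol/dm³.
A CSTR operates uniformly at the exit composition, giving r_P = 3.291 and r_Q = 2.735 (each k·C_A^n at C_A = 2.432).
Overall selectivity = C_P/C_Q = r_Pτ/(r_Qτ) = r_P/r_Q = 1.20.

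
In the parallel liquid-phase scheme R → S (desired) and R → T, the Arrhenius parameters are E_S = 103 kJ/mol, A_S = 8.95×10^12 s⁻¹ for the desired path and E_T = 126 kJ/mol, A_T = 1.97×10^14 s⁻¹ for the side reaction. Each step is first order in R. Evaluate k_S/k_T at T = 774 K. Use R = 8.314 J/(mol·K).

1.62

k_S/k_T = (A_S/A_T)·exp[−(E_S−E_T)/(RT)] = (A_S/A_T)·exp[(E_T−E_S)/(RT)].
(E_T−E_S)/(RT) = (126−103)×10³/(8.314×774) = 23000/6435 = 3.574.
k_S/k_T = (8.95×10^12/1.97×10^14)·exp(3.574) = 0.04543 × 35.67 = 1.62.
Since E_S < E_T, lowering the temperature improves selectivity toward S.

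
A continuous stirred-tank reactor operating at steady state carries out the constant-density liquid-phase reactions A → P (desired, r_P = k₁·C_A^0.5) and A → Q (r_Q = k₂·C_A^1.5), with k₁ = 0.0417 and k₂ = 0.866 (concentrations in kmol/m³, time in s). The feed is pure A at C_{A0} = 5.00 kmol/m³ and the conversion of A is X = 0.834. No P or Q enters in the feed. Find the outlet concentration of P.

0.229 kmol/m³

Exit C_A = C_{A0}(1−X) = 5.00×0.166 = 0.8300 kmol/m³.
Rates in a CSTR are evaluated at the outlet concentration: r_P = 0.0417×0.8300^0.5 = 0.03799, r_Q = 0.866×0.8300^1.5 = 0.6548.
Fraction of consumed A going to P: r_P/(r_P+r_Q) = 0.05483.
C_P = 0.05483·C_{A0}·X = 0.05483×5.00×0.834 = 0.229 kmol/m³.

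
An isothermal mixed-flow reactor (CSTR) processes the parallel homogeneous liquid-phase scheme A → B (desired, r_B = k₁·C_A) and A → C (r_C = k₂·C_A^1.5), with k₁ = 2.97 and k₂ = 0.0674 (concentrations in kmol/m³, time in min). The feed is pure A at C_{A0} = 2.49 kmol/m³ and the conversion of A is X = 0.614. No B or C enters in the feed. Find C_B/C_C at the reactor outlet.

44.9

Exit C_A = C_{A0}(1−X) = 2.49×0.386 = 0.9611 kmol/m³.
A CSTR operates uniformly at the exit composition, giving r_B = 2.855 and r_C = 0.06351 (each k·C_A^n at C_A = 0.9611).
Overall selectivity = C_B/C_C = r_Bτ/(r_Cτ) = r_B/r_C = 44.9.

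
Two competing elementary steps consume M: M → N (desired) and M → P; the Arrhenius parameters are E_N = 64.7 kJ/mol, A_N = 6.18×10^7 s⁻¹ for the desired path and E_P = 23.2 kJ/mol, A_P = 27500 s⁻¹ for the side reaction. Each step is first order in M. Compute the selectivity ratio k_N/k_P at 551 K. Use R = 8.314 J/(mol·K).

0.261

With equal orders, S_{N/P} = k_N/k_P = (A_N/A_P)·exp[(E_P−E_N)/(RT)].
(E_P−E_N)/(RT) = (23.2−64.7)×10³/(8.314×551) = -41500/4581 = -9.059.
k_N/k_P = (6.18×10^7/27500)·exp(-9.059) = 2247 × 1.163×10^-4 = 0.261.
Since E_N > E_P, raising the temperature improves selectivity toward N.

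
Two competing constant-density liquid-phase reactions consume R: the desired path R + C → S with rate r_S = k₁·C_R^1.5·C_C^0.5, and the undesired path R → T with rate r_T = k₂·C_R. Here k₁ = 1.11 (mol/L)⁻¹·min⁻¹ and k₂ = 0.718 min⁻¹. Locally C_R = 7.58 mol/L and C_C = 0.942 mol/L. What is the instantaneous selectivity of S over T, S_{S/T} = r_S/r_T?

4.13

S_{S/T} = r_S/r_T = (k₁·C_R^1.5·C_C^0.5)/(k₂·C_R) = (k₁/k₂)·C_R^0.5·C_C^0.5.
= (1.11×7.580^1.5×0.9420^0.5) / (0.718×7.580) = 22.48/5.442 = 4.13.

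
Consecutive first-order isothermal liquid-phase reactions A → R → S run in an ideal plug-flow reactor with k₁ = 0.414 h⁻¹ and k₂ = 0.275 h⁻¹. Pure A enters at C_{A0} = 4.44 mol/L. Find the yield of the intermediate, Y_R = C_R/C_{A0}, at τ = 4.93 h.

For first-order series with pure A initially, C_R(τ) = k₁C_{A0}/(k₂−k₁)·(e^(−k₁τ) − e^(−k₂τ)).
e^(−k₁τ) = e^(−0.414×4.93) = e^(−2.041) = 0.1299; e^(−k₂τ) = e^(−1.356) = 0.2578.
C_R = 0.414×4.44/(0.275−0.414) × (0.1299−0.2578) = (-13.22)×(-0.1279) = 1.691 mol/L.
Y_R = C_R/C_{A0} = 1.691/4.44 = 0.381.

0.381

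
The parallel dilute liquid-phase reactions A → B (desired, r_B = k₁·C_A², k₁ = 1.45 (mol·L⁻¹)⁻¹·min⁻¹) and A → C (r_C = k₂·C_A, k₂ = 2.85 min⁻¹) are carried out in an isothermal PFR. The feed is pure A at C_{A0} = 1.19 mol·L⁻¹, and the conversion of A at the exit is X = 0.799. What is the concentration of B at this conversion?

0.246 mol·L⁻¹

C_A = C_{A0}(1−X) = 0.2392 mol·L⁻¹.
Along a PFR/batch, dC_C/dC_A = −r_C/(r_B+r_C) = −k₂/(k₂+k₁·C_A).
Integrating from C_{A0} to C_A: C_C = (2.85/1.45)·ln[(2.85+1.45·1.19)/(2.85+1.45·0.239)] = 1.966·ln(4.575/3.197) = 0.7048 mol·L⁻¹.
Then C_B = (C_{A0}−C_A) − C_C = 0.9508 − 0.7048 = 0.2461 mol·L⁻¹.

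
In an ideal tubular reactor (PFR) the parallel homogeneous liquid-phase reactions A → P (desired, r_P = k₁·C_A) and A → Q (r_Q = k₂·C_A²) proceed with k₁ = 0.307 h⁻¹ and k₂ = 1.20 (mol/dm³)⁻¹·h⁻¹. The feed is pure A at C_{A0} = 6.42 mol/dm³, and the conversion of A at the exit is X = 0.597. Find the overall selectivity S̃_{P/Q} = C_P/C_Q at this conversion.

C_A = C_{A0}(1−X) = 2.587 mol/dm³.
Along a PFR/batch, dC_P/dC_A = −r_P/(r_P+r_Q) = −k₁/(k₁+k₂·C_A).
Integrating from C_{A0} to C_A: C_P = (0.307/1.20)·ln[(0.307+1.20·6.42)/(0.307+1.20·2.59)] = 0.2558·ln(8.011/3.412) = 0.2184 mol/dm³.
C_Q = (C_{A0}−C_A)−C_P = 3.614 mol/dm³; S̃_{P/Q} = 0.2184/3.614 = 0.0604.

0.0604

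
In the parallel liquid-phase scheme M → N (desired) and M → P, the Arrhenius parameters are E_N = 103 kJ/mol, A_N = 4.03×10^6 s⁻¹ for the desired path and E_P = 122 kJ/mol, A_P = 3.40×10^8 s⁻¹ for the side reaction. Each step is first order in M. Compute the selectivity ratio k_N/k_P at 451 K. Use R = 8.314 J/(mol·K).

1.88

k_N/k_P = (A_N/A_P)·exp[−(E_N−E_P)/(RT)] = (A_N/A_P)·exp[(E_P−E_N)/(RT)].
(E_P−E_N)/(RT) = (122−103)×10³/(8.314×451) = 19000/3750 = 5.067.
k_N/k_P = (4.03×10^6/3.40×10^8)·exp(5.067) = 0.01185 × 158.7 = 1.88.
Since E_N < E_P, lowering the temperature improves selectivity toward N.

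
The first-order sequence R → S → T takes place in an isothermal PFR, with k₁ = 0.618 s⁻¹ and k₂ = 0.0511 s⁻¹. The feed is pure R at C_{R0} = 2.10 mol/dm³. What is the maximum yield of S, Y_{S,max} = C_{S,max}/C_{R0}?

Evaluating C_S at τ_opt = ln(k₂/k₁)/(k₂−k₁) gives C_{S,max}/C_{R0} = (k₁/k₂)^[k₂/(k₂−k₁)].
= (0.618/0.0511)^(0.0511/(0.0511−0.618)) = (12.09)^(-0.09014) = 0.7988.

0.799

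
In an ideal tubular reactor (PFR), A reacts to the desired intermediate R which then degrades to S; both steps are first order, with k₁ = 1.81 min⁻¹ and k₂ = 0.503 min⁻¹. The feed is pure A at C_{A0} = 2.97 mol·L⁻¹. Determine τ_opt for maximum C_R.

For first-order series the maximum of C_R occurs at τ_opt = ln(k₂/k₁)/(k₂−k₁).
= ln(0.503/1.81)/(0.503−1.81) = ln(0.2779)/-1.307 = -1.280/-1.307 = 0.980 min.

0.980 min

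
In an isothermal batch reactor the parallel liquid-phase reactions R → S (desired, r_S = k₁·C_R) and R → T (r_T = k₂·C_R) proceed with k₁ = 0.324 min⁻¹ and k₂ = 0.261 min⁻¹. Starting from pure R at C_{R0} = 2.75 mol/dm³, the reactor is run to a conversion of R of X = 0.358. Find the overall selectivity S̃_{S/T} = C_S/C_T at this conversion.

1.24

C_R = C_{R0}(1−X) = 1.766 mol/dm³.
Both paths are first order in R, so the instantaneous fraction to S is constant: dC_S/d(−C_R) = k₁/(k₁+k₂) = 0.5538.
C_S = 0.5538·(C_{R0}−C_R) = 0.5538×0.9845 = 0.545 mol/dm³.
C_T = (C_{R0}−C_R)−C_S = 0.4392 mol/dm³; S̃_{S/T} = 0.5453/0.4392 = 1.24.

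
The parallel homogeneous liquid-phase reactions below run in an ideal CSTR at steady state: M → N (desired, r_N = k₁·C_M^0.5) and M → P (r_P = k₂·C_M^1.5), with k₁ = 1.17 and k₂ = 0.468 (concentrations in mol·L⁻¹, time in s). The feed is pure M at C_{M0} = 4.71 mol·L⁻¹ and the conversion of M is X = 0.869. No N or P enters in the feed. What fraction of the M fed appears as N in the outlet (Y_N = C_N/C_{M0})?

Exit C_M = C_{M0}(1−X) = 4.71×0.131 = 0.6170 mol·L⁻¹.
In a CSTR the entire volume is at exit conditions, so r_N = 1.17×0.6170^0.5 = 0.9190 and r_P = 0.468×0.6170^1.5 = 0.2268.
Fraction of consumed M going to N: r_N/(r_N+r_P) = 0.8021.
C_N = 0.8021·C_{M0}·X = 0.8021×4.71×0.869 = 3.28 mol·L⁻¹; Y_N = C_N/C_{M0} = 0.697.

0.697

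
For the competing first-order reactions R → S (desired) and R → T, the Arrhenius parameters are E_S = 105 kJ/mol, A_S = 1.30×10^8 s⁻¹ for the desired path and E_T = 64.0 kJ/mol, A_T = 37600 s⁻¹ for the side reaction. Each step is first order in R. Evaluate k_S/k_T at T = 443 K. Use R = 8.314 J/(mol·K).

0.0506

With equal orders, S_{S/T} = k_S/k_T = (A_S/A_T)·exp[(E_T−E_S)/(RT)].
(E_T−E_S)/(RT) = (64.0−105)×10³/(8.314×443) = -41000/3683 = -11.13.
k_S/k_T = (1.30×10^8/37600)·exp(-11.13) = 3457 × 1.464×10^-5 = 0.0506.
Since E_S > E_T, raising the temperature improves selectivity toward S.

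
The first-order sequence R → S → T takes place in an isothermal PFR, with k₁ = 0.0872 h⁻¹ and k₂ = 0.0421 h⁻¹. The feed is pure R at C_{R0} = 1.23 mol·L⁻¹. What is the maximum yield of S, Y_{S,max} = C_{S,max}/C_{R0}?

Evaluating C_S at τ_opt = ln(k₂/k₁)/(k₂−k₁) gives C_{S,max}/C_{R0} = (k₁/k₂)^[k₂/(k₂−k₁)].
= (0.0872/0.0421)^(0.0421/(0.0421−0.0872)) = (2.071)^(-0.9335) = 0.5068.

0.507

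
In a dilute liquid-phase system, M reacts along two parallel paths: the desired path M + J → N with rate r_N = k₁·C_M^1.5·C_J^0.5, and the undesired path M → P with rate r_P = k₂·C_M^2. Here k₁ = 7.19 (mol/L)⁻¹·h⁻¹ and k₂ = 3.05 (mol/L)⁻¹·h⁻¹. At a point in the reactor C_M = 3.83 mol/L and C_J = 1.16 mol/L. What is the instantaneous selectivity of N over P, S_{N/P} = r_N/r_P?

S_{N/P} = r_N/r_P = (k₁·C_M^1.5·C_J^0.5)/(k₂·C_M^2) = (k₁/k₂)·C_M^-0.5·C_J^0.5.
= (7.19×3.830^1.5×1.160^0.5) / (3.05×3.830^2) = 58.04/44.74 = 1.30.

1.30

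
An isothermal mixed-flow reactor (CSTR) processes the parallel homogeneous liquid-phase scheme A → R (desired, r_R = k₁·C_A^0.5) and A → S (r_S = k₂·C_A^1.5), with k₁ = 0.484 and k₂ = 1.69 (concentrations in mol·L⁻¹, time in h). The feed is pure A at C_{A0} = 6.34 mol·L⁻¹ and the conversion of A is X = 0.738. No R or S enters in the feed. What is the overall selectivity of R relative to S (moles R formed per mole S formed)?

Exit C_A = C_{A0}(1−X) = 6.34×0.262 = 1.661 mol·L⁻¹.
A CSTR operates uniformly at the exit composition, giving r_R = 0.6238 and r_S = 3.618 (each k·C_A^n at C_A = 1.661).
Overall selectivity = C_R/C_S = r_Rτ/(r_Sτ) = r_R/r_S = 0.172.

0.172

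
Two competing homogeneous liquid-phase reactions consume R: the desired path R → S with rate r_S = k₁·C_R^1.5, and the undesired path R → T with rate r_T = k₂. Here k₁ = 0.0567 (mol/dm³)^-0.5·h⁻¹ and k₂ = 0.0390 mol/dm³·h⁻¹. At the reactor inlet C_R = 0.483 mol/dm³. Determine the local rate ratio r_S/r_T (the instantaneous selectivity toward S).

S_{S/T} = r_S/r_T = (k₁·C_R^1.5)/(k₂) = (k₁/k₂)·C_R^1.5.
= (0.0567×0.4830^1.5) / (0.0390) = 0.01903/0.03900 = 0.488.

0.488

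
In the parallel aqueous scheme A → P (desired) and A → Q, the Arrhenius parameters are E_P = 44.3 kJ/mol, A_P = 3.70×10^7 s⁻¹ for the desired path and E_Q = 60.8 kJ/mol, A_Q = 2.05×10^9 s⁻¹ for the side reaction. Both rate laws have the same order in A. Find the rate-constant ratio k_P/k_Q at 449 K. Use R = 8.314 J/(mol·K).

Since both paths have the same order in A, the concentration cancels and S_{P/Q} = k_P/k_Q = (A_P/A_Q)·exp[(E_Q−E_P)/(RT)].
(E_Q−E_P)/(RT) = (60.8−44.3)×10³/(8.314×449) = 16500/3733 = 4.420.
k_P/k_Q = (3.70×10^7/2.05×10^9)·exp(4.420) = 0.01805 × 83.10 = 1.50.

1.50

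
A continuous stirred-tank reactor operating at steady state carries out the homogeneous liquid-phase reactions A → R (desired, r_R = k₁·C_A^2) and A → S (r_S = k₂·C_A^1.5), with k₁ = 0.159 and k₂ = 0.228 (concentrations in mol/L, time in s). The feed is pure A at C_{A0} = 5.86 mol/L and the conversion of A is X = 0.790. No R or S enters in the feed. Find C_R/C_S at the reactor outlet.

0.774

Exit C_A = C_{A0}(1−X) = 5.86×0.210 = 1.231 mol/L.
A CSTR operates uniformly at the exit composition, giving r_R = 0.2408 and r_S = 0.3113 (each k·C_A^n at C_A = 1.231).
Overall selectivity = C_R/C_S = r_Rτ/(r_Sτ) = r_R/r_S = 0.774.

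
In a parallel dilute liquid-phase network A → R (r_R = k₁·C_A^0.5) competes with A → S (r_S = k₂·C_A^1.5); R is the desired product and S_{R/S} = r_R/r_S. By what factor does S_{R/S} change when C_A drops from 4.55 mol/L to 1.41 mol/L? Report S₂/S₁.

S_{R/S} = (k₁/k₂)·C_A⁻¹, so S₂/S₁ = (C_{A,2}/C_{A,1})⁻¹.
= 4.55/1.41 = 3.23.

3.23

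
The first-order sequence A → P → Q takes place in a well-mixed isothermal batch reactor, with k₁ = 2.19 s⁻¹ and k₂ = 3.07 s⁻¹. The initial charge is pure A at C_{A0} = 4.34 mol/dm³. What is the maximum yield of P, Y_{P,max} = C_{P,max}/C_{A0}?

0.308

Evaluating C_P at t_opt = ln(k₂/k₁)/(k₂−k₁) gives C_{P,max}/C_{A0} = (k₁/k₂)^[k₂/(k₂−k₁)].
= (2.19/3.07)^(3.07/(3.07−2.19)) = (0.7134)^(3.489) = 0.3078.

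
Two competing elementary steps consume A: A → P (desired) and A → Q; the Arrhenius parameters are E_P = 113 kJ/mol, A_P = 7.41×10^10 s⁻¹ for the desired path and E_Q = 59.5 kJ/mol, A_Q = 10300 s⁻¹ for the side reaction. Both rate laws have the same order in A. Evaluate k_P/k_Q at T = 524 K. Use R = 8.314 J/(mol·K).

33.4

k_P/k_Q = (A_P/A_Q)·exp[−(E_P−E_Q)/(RT)] = (A_P/A_Q)·exp[(E_Q−E_P)/(RT)].
(E_Q−E_P)/(RT) = (59.5−113)×10³/(8.314×524) = -53500/4357 = -12.28.
k_P/k_Q = (7.41×10^10/10300)·exp(-12.28) = 7.194×10^6 × 4.642×10^-6 = 33.4.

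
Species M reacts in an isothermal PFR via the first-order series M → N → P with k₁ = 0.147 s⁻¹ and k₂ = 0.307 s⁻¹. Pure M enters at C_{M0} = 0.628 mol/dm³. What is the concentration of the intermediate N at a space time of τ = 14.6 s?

For first-order series with pure M initially, C_N(τ) = k₁C_{M0}/(k₂−k₁)·(e^(−k₁τ) − e^(−k₂τ)).
e^(−k₁τ) = e^(−0.147×14.6) = e^(−2.146) = 0.1169; e^(−k₂τ) = e^(−4.482) = 0.01131.
C_N = 0.147×0.628/(0.307−0.147) × (0.1169−0.01131) = 0.5770×0.1056 = 0.06094 mol/dm³.

0.0609 mol/dm³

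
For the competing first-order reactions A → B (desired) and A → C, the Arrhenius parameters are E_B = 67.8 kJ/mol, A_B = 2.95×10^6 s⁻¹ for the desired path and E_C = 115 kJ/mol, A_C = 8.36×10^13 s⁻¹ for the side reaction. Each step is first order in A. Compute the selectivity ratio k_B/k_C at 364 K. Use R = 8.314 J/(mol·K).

k_B/k_C = (A_B/A_C)·exp[−(E_B−E_C)/(RT)] = (A_B/A_C)·exp[(E_C−E_B)/(RT)].
(E_C−E_B)/(RT) = (115−67.8)×10³/(8.314×364) = 47200/3026 = 15.60.
k_B/k_C = (2.95×10^6/8.36×10^13)·exp(15.60) = 3.529×10^-8 × 5.936×10^6 = 0.209.
Since E_B < E_C, lowering the temperature improves selectivity toward B.

0.209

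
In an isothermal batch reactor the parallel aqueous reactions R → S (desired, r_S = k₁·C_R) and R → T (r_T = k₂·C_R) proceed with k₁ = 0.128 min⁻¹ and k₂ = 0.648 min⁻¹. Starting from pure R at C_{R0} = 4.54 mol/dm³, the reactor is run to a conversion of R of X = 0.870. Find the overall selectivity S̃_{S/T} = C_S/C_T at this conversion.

0.198

C_R = C_{R0}(1−X) = 0.5902 mol/dm³.
Both paths are first order in R, so the instantaneous fraction to S is constant: dC_S/d(−C_R) = k₁/(k₁+k₂) = 0.1649.
C_S = 0.1649·(C_{R0}−C_R) = 0.1649×3.950 = 0.652 mol/dm³.
C_T = (C_{R0}−C_R)−C_S = 3.298 mol/dm³; S̃_{S/T} = 0.6515/3.298 = 0.198.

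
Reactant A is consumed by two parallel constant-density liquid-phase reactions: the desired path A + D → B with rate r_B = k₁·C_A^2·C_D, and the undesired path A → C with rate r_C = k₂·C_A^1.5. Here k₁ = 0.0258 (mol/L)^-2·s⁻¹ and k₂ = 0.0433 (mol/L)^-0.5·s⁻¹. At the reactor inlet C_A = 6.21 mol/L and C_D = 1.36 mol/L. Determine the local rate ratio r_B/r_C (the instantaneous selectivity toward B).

2.02

S_{B/C} = r_B/r_C = (k₁·C_A^2·C_D)/(k₂·C_A^1.5) = (k₁/k₂)·C_A^0.5·C_D.
= (0.0258×6.210^2×1.360) / (0.0433×6.210^1.5) = 1.353/0.6701 = 2.02.
Since the desired path is higher order in A, keeping C_A high (PFR or concentrated feed) favours B.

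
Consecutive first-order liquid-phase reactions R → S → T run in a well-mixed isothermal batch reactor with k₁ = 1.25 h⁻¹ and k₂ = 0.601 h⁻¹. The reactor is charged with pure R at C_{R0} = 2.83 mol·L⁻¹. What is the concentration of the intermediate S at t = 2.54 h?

The intermediate concentration in a first-order A→B→C sequence is C_S = k₁C_{R0}(e^(−k₁t) − e^(−k₂t))/(k₂−k₁).
e^(−k₁t) = e^(−1.25×2.54) = e^(−3.175) = 0.04179; e^(−k₂t) = e^(−1.527) = 0.2173.
C_S = 1.25×2.83/(0.601−1.25) × (0.04179−0.2173) = (-5.451)×(-0.1755) = 0.9566 mol·L⁻¹.

0.957 mol·L⁻¹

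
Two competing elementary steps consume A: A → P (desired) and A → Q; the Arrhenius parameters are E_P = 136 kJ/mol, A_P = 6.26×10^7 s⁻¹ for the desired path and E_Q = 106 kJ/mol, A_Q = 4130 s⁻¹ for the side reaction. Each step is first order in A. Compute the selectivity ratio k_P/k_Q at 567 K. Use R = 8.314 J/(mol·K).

Since both paths have the same order in A, the concentration cancels and S_{P/Q} = k_P/k_Q = (A_P/A_Q)·exp[(E_Q−E_P)/(RT)].
(E_Q−E_P)/(RT) = (106−136)×10³/(8.314×567) = -30000/4714 = -6.364.
k_P/k_Q = (6.26×10^7/4130)·exp(-6.364) = 15157 × 0.001723 = 26.1.
Since E_P > E_Q, raising the temperature improves selectivity toward P.

26.1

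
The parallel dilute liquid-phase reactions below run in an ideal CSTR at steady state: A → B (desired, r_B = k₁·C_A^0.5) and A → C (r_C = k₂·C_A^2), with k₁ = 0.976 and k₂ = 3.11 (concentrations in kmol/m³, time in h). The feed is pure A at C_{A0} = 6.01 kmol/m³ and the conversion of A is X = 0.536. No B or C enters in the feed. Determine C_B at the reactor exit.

Exit C_A = C_{A0}(1−X) = 6.01×0.464 = 2.789 kmol/m³.
A CSTR operates uniformly at the exit composition, giving r_B = 1.630 and r_C = 24.18 (each k·C_A^n at C_A = 2.789).
Fraction of consumed A going to B: r_B/(r_B+r_C) = 0.06314.
C_B = 0.06314·C_{A0}·X = 0.06314×6.01×0.536 = 0.203 kmol/m³.

0.203 kmol/m³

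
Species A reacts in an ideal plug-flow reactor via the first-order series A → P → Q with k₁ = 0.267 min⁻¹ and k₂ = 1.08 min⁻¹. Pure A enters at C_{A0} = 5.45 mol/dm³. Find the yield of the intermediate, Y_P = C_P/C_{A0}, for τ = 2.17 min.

Solving the coupled first-order balances gives C_P(τ) = [k₁/(k₂−k₁)]·C_{A0}·(e^(−k₁τ) − e^(−k₂τ)).
e^(−k₁τ) = e^(−0.267×2.17) = e^(−0.5794) = 0.5602; e^(−k₂τ) = e^(−2.344) = 0.09598.
C_P = 0.267×5.45/(1.08−0.267) × (0.5602−0.09598) = 1.790×0.4643 = 0.8310 mol/dm³.
Y_P = C_P/C_{A0} = 0.8310/5.45 = 0.152.

0.152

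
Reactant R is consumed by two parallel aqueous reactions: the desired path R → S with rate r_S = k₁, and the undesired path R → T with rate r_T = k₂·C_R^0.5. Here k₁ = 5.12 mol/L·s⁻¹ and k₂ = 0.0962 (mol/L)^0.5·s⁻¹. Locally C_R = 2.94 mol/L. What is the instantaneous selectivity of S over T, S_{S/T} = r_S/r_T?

S_{S/T} = r_S/r_T = (k₁)/(k₂·C_R^0.5) = (k₁/k₂)·C_R^-0.5.
= (5.12) / (0.0962×2.940^0.5) = 5.120/0.1649 = 31.0.
The undesired path is higher order in R, so low C_R (CSTR or dilute feed) favours S.

31.0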